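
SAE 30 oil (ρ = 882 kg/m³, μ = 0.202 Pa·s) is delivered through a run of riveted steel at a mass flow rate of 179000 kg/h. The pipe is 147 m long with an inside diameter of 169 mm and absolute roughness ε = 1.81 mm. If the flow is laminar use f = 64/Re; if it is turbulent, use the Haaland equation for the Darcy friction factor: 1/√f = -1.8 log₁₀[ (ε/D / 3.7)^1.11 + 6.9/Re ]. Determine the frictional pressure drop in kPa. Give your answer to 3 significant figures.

ṁ = 179000 kg/h = 179000/3600 = 49.72 kg/s.
A = πD²/4 = π(0.169)²/4 = 0.02243 m²; mean velocity V = ṁ/(ρA) = 49.72/(882 · 0.02243) = 2.513 m/s.
Reynolds number Re = ρVD/μ = 882 · 2.513 · 0.169 / 0.202 = 1854.
Re < 2300 → laminar flow, so f = 64/Re = 64/1854 = 0.03451 (the turbulent correlation is not needed).
Darcy-Weisbach: ΔP = f(L/D)(ρV²/2) = 0.03451·(147/0.169)·(882·2.513²/2) = 0.03451·869.8·2785 = 8.361e+04 Pa.
ΔP = 8.361e+04 Pa = 83.6 kPa.

ΔP ≈ 83.6 kPa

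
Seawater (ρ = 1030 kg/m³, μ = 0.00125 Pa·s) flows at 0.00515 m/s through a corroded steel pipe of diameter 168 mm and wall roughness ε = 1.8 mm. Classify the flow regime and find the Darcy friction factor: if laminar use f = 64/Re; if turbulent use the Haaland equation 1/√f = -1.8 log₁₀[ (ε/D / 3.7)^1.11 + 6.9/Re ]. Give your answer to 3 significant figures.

Re = ρVD/μ = 1030·0.00515·0.168/0.00125 = 712.9.
Re < 2300 → laminar, so f = 64/Re = 0.08977 (roughness is irrelevant in laminar flow).

f ≈ 0.0898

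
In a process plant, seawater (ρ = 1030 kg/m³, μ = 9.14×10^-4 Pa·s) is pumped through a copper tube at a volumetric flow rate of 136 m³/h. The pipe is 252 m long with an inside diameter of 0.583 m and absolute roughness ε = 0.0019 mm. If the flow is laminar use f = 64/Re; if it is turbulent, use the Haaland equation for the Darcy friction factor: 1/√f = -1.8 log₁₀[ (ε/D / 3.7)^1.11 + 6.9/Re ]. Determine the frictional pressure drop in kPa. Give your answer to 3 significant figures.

ΔP ≈ 0.0807 kPa

Q = 136 m³/h = 136/3600 = 0.03778 m³/s.
Cross-sectional area A = πD²/4 = π(0.583)²/4 = 0.2669 m²; mean velocity V = Q/A = 0.03778/0.2669 = 0.1415 m/s.
Reynolds number Re = ρVD/μ = 1030 · 0.1415 · 0.583 / 0.000914 = 9.298e+04.
Re > 4000 → turbulent. Relative roughness ε/D = 1.9e-06/0.583 = 3.26e-06. Haaland: 1/√f = -1.8 log₁₀[(3.26e-06/3.7)^1.11 + 6.9/9.298e+04] = -1.8 log₁₀[1.9e-07 + 7.42e-05] = 7.431, so f = 0.01811.
Darcy-Weisbach: ΔP = f(L/D)(ρV²/2) = 0.01811·(252/0.583)·(1030·0.1415²/2) = 0.01811·432.2·10.31 = 80.73 Pa.
ΔP = 80.73 Pa = 0.0807 kPa.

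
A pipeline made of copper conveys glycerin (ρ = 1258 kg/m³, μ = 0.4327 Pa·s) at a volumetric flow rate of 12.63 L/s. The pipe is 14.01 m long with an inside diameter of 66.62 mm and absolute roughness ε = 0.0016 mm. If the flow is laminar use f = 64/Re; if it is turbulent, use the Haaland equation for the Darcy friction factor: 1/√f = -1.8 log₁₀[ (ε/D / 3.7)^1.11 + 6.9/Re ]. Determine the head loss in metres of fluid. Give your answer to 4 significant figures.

h_f ≈ 12.83 m

Q = 12.63 L/s = 12.63/1000 = 0.01263 m³/s.
Cross-sectional area A = πD²/4 = π(0.06662)²/4 = 0.003486 m²; mean velocity V = Q/A = 0.01263/0.003486 = 3.623 m/s.
Reynolds number Re = ρVD/μ = 1258 · 3.623 · 0.06662 / 0.433 = 701.8.
Re < 2300 → laminar flow, so f = 64/Re = 64/701.8 = 0.0912 (the turbulent correlation is not needed).
Darcy-Weisbach: ΔP = f(L/D)(ρV²/2) = 0.0912·(14.01/0.06662)·(1258·3.623²/2) = 0.0912·210.3·8258 = 1.584e+05 Pa.
Head loss h_f = ΔP/(ρg) = 1.584e+05/(1258·9.81) = 12.83 m.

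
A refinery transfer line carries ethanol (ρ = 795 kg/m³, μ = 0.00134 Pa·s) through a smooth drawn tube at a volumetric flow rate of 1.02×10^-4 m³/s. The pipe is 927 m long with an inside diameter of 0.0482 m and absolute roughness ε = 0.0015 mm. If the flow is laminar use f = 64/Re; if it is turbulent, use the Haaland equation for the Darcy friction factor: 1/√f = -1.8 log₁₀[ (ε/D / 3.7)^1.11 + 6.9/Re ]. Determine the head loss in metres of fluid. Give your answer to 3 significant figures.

Cross-sectional area A = πD²/4 = π(0.0482)²/4 = 0.001825 m²; mean velocity V = Q/A = 0.000102/0.001825 = 0.0559 m/s.
Reynolds number Re = ρVD/μ = 795 · 0.0559 · 0.0482 / 0.00134 = 1599.
Re < 2300 → laminar flow, so f = 64/Re = 64/1599 = 0.04004 (the turbulent correlation is not needed).
Darcy-Weisbach: ΔP = f(L/D)(ρV²/2) = 0.04004·(927/0.0482)·(795·0.0559²/2) = 0.04004·1.923e+04·1.242 = 956.4 Pa.
Head loss h_f = ΔP/(ρg) = 956.4/(795·9.81) = 0.123 m.

h_f ≈ 0.123 m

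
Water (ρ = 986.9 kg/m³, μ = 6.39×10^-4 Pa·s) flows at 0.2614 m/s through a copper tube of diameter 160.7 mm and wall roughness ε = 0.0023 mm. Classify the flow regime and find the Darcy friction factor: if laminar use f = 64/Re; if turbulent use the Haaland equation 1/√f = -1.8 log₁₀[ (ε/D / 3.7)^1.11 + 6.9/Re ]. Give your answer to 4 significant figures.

Re = ρVD/μ = 986.9·0.2614·0.1607/0.000639 = 6.488e+04.
Re > 4000 → turbulent. ε/D = 2.3e-06/0.1607 = 1.43e-05; Haaland: 1/√f = -1.8 log₁₀[9.82e-07 + 0.000106] = 7.145, so f = 0.01959.

f ≈ 0.01959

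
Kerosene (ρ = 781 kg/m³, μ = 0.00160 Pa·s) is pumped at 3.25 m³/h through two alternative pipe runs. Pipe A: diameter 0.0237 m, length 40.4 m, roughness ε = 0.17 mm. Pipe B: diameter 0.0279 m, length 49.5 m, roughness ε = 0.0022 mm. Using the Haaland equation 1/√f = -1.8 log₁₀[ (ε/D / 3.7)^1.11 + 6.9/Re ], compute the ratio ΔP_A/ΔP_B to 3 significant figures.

ΔP_A/ΔP_B ≈ 2.63

Pipe A: V = Q/A = 0.0009028/0.0004412 = 2.046 m/s; Re = 2.367e+04; ε/D = 0.00717; Haaland → f = 0.03677; ΔP_A = f(L/D)(ρV²/2) = 1.025e+05 Pa.
Pipe B: V = Q/A = 0.0009028/0.0006114 = 1.477 m/s; Re = 2.011e+04; ε/D = 7.89e-05; Haaland → f = 0.02584; ΔP_B = f(L/D)(ρV²/2) = 3.903e+04 Pa.
ΔP_A/ΔP_B = 1.025e+05/3.903e+04 = 2.63.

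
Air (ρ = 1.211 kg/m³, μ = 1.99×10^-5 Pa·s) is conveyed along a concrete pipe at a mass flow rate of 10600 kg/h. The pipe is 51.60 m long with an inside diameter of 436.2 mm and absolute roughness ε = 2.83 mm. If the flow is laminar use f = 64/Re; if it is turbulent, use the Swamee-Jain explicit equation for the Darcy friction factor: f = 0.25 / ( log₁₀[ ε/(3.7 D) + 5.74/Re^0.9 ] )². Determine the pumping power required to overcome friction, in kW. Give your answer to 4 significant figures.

P ≈ 1.531 kW

ṁ = 10600 kg/h = 10600/3600 = 2.944 kg/s.
A = πD²/4 = π(0.4362)²/4 = 0.1494 m²; mean velocity V = ṁ/(ρA) = 2.944/(1.211 · 0.1494) = 16.27 m/s.
Reynolds number Re = ρVD/μ = 1.211 · 16.27 · 0.4362 / 1.99e-05 = 4.319e+05.
Re > 4000 → turbulent. Relative roughness ε/D = 0.00283/0.4362 = 0.00649. Swamee-Jain: f = 0.25/(log₁₀[0.00649/3.7 + 5.74/4.319e+05^0.9])² = 0.25/(log₁₀[0.00175 + 4.86e-05])² = 0.25/(-2.744)² = 0.0332.
Darcy-Weisbach: ΔP = f(L/D)(ρV²/2) = 0.0332·(51.6/0.4362)·(1.211·16.27²/2) = 0.0332·118.3·160.3 = 629.5 Pa.
Q = ṁ/ρ = 2.944/1.211 = 2.431 m³/s.
Pumping power P = QΔP = 2.431·629.5 = 1530.5 W = 1.531 kW.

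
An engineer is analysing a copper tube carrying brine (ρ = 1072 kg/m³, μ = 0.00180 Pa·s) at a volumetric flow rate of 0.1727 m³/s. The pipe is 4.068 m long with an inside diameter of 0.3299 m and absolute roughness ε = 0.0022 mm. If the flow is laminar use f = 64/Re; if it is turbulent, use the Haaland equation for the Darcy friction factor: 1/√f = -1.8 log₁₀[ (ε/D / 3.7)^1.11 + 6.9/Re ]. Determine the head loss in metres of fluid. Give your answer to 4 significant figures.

h_f ≈ 0.03510 m

Cross-sectional area A = πD²/4 = π(0.3299)²/4 = 0.08548 m²; mean velocity V = Q/A = 0.1727/0.08548 = 2.02 m/s.
Reynolds number Re = ρVD/μ = 1072 · 2.02 · 0.3299 / 0.0018 = 3.97e+05.
Re > 4000 → turbulent. Relative roughness ε/D = 2.2e-06/0.3299 = 6.67e-06. Haaland: 1/√f = -1.8 log₁₀[(6.67e-06/3.7)^1.11 + 6.9/3.97e+05] = -1.8 log₁₀[4.21e-07 + 1.74e-05] = 8.549, so f = 0.01368.
Darcy-Weisbach: ΔP = f(L/D)(ρV²/2) = 0.01368·(4.068/0.3299)·(1072·2.02²/2) = 0.01368·12.33·2188 = 369.1 Pa.
Head loss h_f = ΔP/(ρg) = 369.1/(1072·9.81) = 0.03510 m.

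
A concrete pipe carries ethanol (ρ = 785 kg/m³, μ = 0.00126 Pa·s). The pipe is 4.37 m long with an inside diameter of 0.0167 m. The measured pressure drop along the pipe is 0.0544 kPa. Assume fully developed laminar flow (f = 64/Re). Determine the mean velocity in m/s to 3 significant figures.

V ≈ 0.0861 m/s

For laminar flow, f = 64/Re with Re = ρVD/μ, so Darcy-Weisbach reduces to ΔP = 32μLV/D². Solving for V: V = ΔP·D²/(32μL) = 54.4·(0.0167)²/(32·0.00126·4.37) = 0.08611 m/s.
Check: Re = ρVD/μ = 785·0.08611·0.0167/0.00126 = 895.9 < 2300, so the laminar assumption holds.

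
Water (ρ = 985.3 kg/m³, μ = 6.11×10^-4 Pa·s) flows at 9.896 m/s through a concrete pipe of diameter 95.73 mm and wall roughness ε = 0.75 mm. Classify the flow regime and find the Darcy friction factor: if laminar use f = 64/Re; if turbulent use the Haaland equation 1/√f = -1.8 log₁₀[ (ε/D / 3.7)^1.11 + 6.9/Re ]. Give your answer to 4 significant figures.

f ≈ 0.03507

Re = ρVD/μ = 985.3·9.896·0.09573/0.000611 = 1.528e+06.
Re > 4000 → turbulent. ε/D = 0.00075/0.09573 = 0.00783; Haaland: 1/√f = -1.8 log₁₀[0.00108 + 4.52e-06] = 5.34, so f = 0.03507.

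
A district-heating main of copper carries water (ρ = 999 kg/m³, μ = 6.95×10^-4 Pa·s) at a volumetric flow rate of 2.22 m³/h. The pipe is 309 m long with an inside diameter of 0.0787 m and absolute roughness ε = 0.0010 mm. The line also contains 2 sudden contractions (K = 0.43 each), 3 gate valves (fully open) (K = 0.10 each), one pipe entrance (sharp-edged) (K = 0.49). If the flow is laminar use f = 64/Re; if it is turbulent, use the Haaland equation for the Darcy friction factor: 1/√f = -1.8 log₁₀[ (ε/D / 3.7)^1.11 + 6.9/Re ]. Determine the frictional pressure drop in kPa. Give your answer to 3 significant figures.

ΔP ≈ 0.897 kPa

Q = 2.22 m³/h = 2.22/3600 = 0.0006167 m³/s.
Cross-sectional area A = πD²/4 = π(0.0787)²/4 = 0.004865 m²; mean velocity V = Q/A = 0.0006167/0.004865 = 0.1268 m/s.
Reynolds number Re = ρVD/μ = 999 · 0.1268 · 0.0787 / 0.000695 = 1.434e+04.
Re > 4000 → turbulent. Relative roughness ε/D = 1e-06/0.0787 = 1.27e-05. Haaland: 1/√f = -1.8 log₁₀[(1.27e-05/3.7)^1.11 + 6.9/1.434e+04] = -1.8 log₁₀[8.61e-07 + 0.000481] = 5.97, so f = 0.02805.
Total minor-loss coefficient ΣK = 2·0.43 + 3·0.1 + 1·0.49 = 1.65.
ΔP = [f·L/D + ΣK]·(ρV²/2) = [0.02805·309/0.0787 + 1.65]·(999·0.1268²/2) = [110.1 + 1.65]·8.027 = 897.4 Pa.
ΔP = 897.4 Pa = 0.897 kPa.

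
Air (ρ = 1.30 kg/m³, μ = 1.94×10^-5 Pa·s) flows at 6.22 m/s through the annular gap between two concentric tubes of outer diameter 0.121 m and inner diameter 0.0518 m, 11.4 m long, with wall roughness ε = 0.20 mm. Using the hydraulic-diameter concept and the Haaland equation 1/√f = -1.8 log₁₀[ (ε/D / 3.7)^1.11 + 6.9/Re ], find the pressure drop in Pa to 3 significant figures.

ΔP ≈ 123 Pa

Hydraulic diameter D_h = 4A/P = D_o - D_i = 0.121 - 0.0518 = 0.0692 m.
Re = ρVD_h/μ = 1.3·6.22·0.0692/1.94e-05 = 2.884e+04.
ε/D_h = 0.0002/0.0692 = 0.00289; Haaland gives 1/√f = -1.8 log₁₀[0.000356+0.000239] = 5.806, so f = 0.02966.
ΔP = f(L/D_h)(ρV²/2) = 0.02966·11.4/0.0692·25.15 = 122.9 Pa.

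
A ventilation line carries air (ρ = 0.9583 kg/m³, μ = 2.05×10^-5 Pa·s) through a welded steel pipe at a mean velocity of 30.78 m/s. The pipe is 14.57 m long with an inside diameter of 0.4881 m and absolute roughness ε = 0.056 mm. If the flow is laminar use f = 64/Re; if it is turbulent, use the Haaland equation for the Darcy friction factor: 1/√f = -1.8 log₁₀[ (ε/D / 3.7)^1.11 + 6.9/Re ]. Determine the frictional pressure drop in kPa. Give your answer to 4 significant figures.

Reynolds number Re = ρVD/μ = 0.9583 · 30.78 · 0.4881 / 2.05e-05 = 7.023e+05.
Re > 4000 → turbulent. Relative roughness ε/D = 5.6e-05/0.4881 = 0.000115. Haaland: 1/√f = -1.8 log₁₀[(0.000115/3.7)^1.11 + 6.9/7.023e+05] = -1.8 log₁₀[9.9e-06 + 9.82e-06] = 8.469, so f = 0.01394.
Darcy-Weisbach: ΔP = f(L/D)(ρV²/2) = 0.01394·(14.57/0.4881)·(0.9583·30.78²/2) = 0.01394·29.85·454 = 188.9 Pa.
ΔP = 188.9 Pa = 0.1889 kPa.

ΔP ≈ 0.1889 kPa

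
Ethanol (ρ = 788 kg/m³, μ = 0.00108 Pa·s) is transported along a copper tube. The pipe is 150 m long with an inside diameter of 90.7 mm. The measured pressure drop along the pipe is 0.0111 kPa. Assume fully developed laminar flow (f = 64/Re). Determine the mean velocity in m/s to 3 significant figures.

For laminar flow, f = 64/Re with Re = ρVD/μ, so Darcy-Weisbach reduces to ΔP = 32μLV/D². Solving for V: V = ΔP·D²/(32μL) = 11.1·(0.0907)²/(32·0.00108·150) = 0.01761 m/s.
Check: Re = ρVD/μ = 788·0.01761·0.0907/0.00108 = 1166 < 2300, so the laminar assumption holds.

V ≈ 0.0176 m/s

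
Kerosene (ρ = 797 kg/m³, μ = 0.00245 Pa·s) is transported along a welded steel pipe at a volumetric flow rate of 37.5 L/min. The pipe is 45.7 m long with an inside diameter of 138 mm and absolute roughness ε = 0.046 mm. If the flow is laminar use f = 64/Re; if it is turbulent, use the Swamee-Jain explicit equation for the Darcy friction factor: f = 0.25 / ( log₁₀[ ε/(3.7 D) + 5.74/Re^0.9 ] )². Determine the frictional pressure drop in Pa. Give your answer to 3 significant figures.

Q = 37.5 L/min = 37.5/60000 = 0.000625 m³/s.
Cross-sectional area A = πD²/4 = π(0.138)²/4 = 0.01496 m²; mean velocity V = Q/A = 0.000625/0.01496 = 0.04179 m/s.
Reynolds number Re = ρVD/μ = 797 · 0.04179 · 0.138 / 0.00245 = 1876.
Re < 2300 → laminar flow, so f = 64/Re = 64/1876 = 0.03412 (the turbulent correlation is not needed).
Darcy-Weisbach: ΔP = f(L/D)(ρV²/2) = 0.03412·(45.7/0.138)·(797·0.04179²/2) = 0.03412·331.2·0.6958 = 7.862 Pa.

ΔP ≈ 7.86 Pa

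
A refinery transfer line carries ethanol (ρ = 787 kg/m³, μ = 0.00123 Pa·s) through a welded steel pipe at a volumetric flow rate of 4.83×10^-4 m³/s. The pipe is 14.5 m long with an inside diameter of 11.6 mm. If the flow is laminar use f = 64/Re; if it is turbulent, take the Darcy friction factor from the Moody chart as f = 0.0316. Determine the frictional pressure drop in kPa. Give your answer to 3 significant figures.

ΔP ≈ 325 kPa

Cross-sectional area A = πD²/4 = π(0.0116)²/4 = 0.0001057 m²; mean velocity V = Q/A = 0.000483/0.0001057 = 4.57 m/s.
Reynolds number Re = ρVD/μ = 787 · 4.57 · 0.0116 / 0.00123 = 3.392e+04.
Re > 4000 → turbulent; use the Moody-chart value f = 0.0316.
Darcy-Weisbach: ΔP = f(L/D)(ρV²/2) = 0.0316·(14.5/0.0116)·(787·4.57²/2) = 0.0316·1250·8219 = 3.247e+05 Pa.
ΔP = 3.247e+05 Pa = 325 kPa.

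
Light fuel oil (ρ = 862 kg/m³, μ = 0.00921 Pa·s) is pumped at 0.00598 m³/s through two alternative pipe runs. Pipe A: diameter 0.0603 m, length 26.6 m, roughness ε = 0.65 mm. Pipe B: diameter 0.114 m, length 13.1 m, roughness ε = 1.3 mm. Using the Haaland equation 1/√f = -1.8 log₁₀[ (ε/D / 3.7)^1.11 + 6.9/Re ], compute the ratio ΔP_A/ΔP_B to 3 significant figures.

Pipe A: V = Q/A = 0.00598/0.002856 = 2.094 m/s; Re = 1.182e+04; ε/D = 0.0108; Haaland → f = 0.04315; ΔP_A = f(L/D)(ρV²/2) = 3.598e+04 Pa.
Pipe B: V = Q/A = 0.00598/0.01021 = 0.5859 m/s; Re = 6251; ε/D = 0.0114; Haaland → f = 0.04699; ΔP_B = f(L/D)(ρV²/2) = 798.8 Pa.
ΔP_A/ΔP_B = 3.598e+04/798.8 = 45.0.

ΔP_A/ΔP_B ≈ 45.0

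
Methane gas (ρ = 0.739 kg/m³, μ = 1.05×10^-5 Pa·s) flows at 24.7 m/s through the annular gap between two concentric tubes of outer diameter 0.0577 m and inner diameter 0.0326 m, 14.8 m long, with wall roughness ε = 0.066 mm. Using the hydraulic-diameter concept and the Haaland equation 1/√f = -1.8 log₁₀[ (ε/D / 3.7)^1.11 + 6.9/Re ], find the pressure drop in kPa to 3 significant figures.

Hydraulic diameter D_h = 4A/P = D_o - D_i = 0.0577 - 0.0326 = 0.0251 m.
Re = ρVD_h/μ = 0.739·24.7·0.0251/1.05e-05 = 4.363e+04.
ε/D_h = 6.6e-05/0.0251 = 0.00263; Haaland gives 1/√f = -1.8 log₁₀[0.00032+0.000158] = 5.977, so f = 0.028.
ΔP = f(L/D_h)(ρV²/2) = 0.028·14.8/0.0251·225.4 = 3721 Pa.
ΔP = 3.72 kPa.

ΔP ≈ 3.72 kPa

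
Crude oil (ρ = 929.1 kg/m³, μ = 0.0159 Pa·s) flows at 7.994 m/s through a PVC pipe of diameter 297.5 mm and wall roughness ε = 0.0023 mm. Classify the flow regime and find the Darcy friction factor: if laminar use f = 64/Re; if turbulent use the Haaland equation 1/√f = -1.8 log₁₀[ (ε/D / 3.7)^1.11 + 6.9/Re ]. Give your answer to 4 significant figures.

f ≈ 0.01669

Re = ρVD/μ = 929.1·7.994·0.2975/0.0159 = 1.39e+05.
Re > 4000 → turbulent. ε/D = 2.3e-06/0.2975 = 7.73e-06; Haaland: 1/√f = -1.8 log₁₀[4.96e-07 + 4.97e-05] = 7.74, so f = 0.01669.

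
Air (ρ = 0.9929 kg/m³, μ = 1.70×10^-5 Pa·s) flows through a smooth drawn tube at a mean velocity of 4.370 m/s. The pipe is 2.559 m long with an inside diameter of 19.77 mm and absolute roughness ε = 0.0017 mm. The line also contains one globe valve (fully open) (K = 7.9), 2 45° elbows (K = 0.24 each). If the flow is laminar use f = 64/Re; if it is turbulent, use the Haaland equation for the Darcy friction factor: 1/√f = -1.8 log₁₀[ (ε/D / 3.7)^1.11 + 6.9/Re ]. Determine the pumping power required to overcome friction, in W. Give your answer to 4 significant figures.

P ≈ 0.1686 W

Reynolds number Re = ρVD/μ = 0.9929 · 4.37 · 0.01977 / 1.7e-05 = 5046.
Re > 4000 → turbulent. Relative roughness ε/D = 1.7e-06/0.01977 = 8.6e-05. Haaland: 1/√f = -1.8 log₁₀[(8.6e-05/3.7)^1.11 + 6.9/5046] = -1.8 log₁₀[7.19e-06 + 0.00137] = 5.151, so f = 0.03769.
Total minor-loss coefficient ΣK = 1·7.9 + 2·0.24 = 8.38.
ΔP = [f·L/D + ΣK]·(ρV²/2) = [0.03769·2.559/0.01977 + 8.38]·(0.9929·4.37²/2) = [4.878 + 8.38]·9.481 = 125.7 Pa.
Q = V·A = 4.37·0.000307 = 0.001341 m³/s.
Pumping power P = QΔP = 0.001341·125.7 = 0.16862 W = 0.1686 W.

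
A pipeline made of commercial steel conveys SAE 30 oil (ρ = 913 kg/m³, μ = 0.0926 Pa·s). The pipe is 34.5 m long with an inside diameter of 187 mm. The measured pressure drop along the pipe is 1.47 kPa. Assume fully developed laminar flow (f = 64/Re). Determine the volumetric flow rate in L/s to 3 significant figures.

For laminar flow, f = 64/Re with Re = ρVD/μ, so Darcy-Weisbach reduces to ΔP = 32μLV/D². Solving for V: V = ΔP·D²/(32μL) = 1470·(0.187)²/(32·0.0926·34.5) = 0.5028 m/s.
Check: Re = ρVD/μ = 913·0.5028·0.187/0.0926 = 927.1 < 2300, so the laminar assumption holds.
Q = V·A = 0.5028·(π/4·0.187²) = 0.01381 m³/s = 13.8 L/s.

Q ≈ 13.8 L/s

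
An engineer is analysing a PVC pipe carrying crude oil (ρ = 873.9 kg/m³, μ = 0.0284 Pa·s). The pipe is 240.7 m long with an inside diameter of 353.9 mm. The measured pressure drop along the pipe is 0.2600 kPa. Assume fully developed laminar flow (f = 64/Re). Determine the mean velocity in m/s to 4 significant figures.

For laminar flow, f = 64/Re with Re = ρVD/μ, so Darcy-Weisbach reduces to ΔP = 32μLV/D². Solving for V: V = ΔP·D²/(32μL) = 260·(0.3539)²/(32·0.0284·240.7) = 0.1489 m/s.
Check: Re = ρVD/μ = 873.9·0.1489·0.3539/0.0284 = 1621 < 2300, so the laminar assumption holds.

V ≈ 0.1489 m/s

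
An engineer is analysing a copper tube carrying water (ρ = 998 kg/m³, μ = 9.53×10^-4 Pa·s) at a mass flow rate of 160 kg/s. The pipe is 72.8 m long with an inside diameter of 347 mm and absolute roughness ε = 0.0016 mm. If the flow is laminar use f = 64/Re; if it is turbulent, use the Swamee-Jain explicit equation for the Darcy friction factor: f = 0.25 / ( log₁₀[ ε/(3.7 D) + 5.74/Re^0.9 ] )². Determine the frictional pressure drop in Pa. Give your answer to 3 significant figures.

A = πD²/4 = π(0.347)²/4 = 0.09457 m²; mean velocity V = ṁ/(ρA) = 160/(998 · 0.09457) = 1.695 m/s.
Reynolds number Re = ρVD/μ = 998 · 1.695 · 0.347 / 0.000953 = 6.16e+05.
Re > 4000 → turbulent. Relative roughness ε/D = 1.6e-06/0.347 = 4.61e-06. Swamee-Jain: f = 0.25/(log₁₀[4.61e-06/3.7 + 5.74/6.16e+05^0.9])² = 0.25/(log₁₀[1.25e-06 + 3.53e-05])² = 0.25/(-4.437)² = 0.0127.
Darcy-Weisbach: ΔP = f(L/D)(ρV²/2) = 0.0127·(72.8/0.347)·(998·1.695²/2) = 0.0127·209.8·1434 = 3821 Pa.

ΔP ≈ 3820 Pa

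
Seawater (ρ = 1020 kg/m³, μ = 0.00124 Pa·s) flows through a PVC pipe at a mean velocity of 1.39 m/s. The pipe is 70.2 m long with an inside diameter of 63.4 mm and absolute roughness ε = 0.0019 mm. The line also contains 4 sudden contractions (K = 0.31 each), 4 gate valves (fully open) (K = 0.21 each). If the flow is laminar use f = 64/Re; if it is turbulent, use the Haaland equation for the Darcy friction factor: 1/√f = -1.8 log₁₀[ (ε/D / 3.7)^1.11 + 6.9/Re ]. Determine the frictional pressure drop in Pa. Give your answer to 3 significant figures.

ΔP ≈ 23000 Pa

Reynolds number Re = ρVD/μ = 1020 · 1.39 · 0.0634 / 0.00124 = 7.249e+04.
Re > 4000 → turbulent. Relative roughness ε/D = 1.9e-06/0.0634 = 3e-05. Haaland: 1/√f = -1.8 log₁₀[(3e-05/3.7)^1.11 + 6.9/7.249e+04] = -1.8 log₁₀[2.23e-06 + 9.52e-05] = 7.22, so f = 0.01918.
Total minor-loss coefficient ΣK = 4·0.31 + 4·0.21 = 2.08.
ΔP = [f·L/D + ΣK]·(ρV²/2) = [0.01918·70.2/0.0634 + 2.08]·(1020·1.39²/2) = [21.24 + 2.08]·985.4 = 2.298e+04 Pa.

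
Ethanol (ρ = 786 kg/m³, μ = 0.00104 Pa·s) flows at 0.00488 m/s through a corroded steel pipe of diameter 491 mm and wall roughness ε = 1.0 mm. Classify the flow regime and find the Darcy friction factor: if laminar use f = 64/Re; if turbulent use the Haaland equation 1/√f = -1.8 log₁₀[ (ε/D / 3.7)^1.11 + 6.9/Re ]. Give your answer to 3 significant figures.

f ≈ 0.0353

Re = ρVD/μ = 786·0.00488·0.491/0.00104 = 1811.
Re < 2300 → laminar, so f = 64/Re = 0.03534 (roughness is irrelevant in laminar flow).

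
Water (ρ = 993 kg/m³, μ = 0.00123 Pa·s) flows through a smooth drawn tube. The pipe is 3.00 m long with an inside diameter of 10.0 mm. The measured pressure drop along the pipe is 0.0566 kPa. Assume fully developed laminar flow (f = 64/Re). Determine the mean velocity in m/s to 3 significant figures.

For laminar flow, f = 64/Re with Re = ρVD/μ, so Darcy-Weisbach reduces to ΔP = 32μLV/D². Solving for V: V = ΔP·D²/(32μL) = 56.6·(0.01)²/(32·0.00123·3) = 0.04793 m/s.
Check: Re = ρVD/μ = 993·0.04793·0.01/0.00123 = 387 < 2300, so the laminar assumption holds.

V ≈ 0.0479 m/s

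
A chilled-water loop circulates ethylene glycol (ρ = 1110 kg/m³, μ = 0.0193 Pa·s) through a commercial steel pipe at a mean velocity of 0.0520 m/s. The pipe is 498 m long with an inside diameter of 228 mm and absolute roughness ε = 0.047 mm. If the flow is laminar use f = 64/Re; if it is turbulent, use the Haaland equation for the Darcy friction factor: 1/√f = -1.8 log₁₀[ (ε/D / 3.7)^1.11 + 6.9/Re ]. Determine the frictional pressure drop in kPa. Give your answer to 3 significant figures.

Reynolds number Re = ρVD/μ = 1110 · 0.052 · 0.228 / 0.0193 = 681.9.
Re < 2300 → laminar flow, so f = 64/Re = 64/681.9 = 0.09386 (the turbulent correlation is not needed).
Darcy-Weisbach: ΔP = f(L/D)(ρV²/2) = 0.09386·(498/0.228)·(1110·0.052²/2) = 0.09386·2184·1.501 = 307.7 Pa.
ΔP = 307.7 Pa = 0.308 kPa.

ΔP ≈ 0.308 kPa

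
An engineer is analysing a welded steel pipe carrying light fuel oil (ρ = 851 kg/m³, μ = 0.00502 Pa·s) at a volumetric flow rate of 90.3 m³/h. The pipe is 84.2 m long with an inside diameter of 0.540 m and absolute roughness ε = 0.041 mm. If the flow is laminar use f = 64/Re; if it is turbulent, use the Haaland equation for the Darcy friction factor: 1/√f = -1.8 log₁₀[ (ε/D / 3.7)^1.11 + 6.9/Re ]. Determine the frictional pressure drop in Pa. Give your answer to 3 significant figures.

ΔP ≈ 24.6 Pa

Q = 90.3 m³/h = 90.3/3600 = 0.02508 m³/s.
Cross-sectional area A = πD²/4 = π(0.54)²/4 = 0.229 m²; mean velocity V = Q/A = 0.02508/0.229 = 0.1095 m/s.
Reynolds number Re = ρVD/μ = 851 · 0.1095 · 0.54 / 0.00502 = 1.003e+04.
Re > 4000 → turbulent. Relative roughness ε/D = 4.1e-05/0.54 = 7.59e-05. Haaland: 1/√f = -1.8 log₁₀[(7.59e-05/3.7)^1.11 + 6.9/1.003e+04] = -1.8 log₁₀[6.26e-06 + 0.000688] = 5.685, so f = 0.03094.
Darcy-Weisbach: ΔP = f(L/D)(ρV²/2) = 0.03094·(84.2/0.54)·(851·0.1095²/2) = 0.03094·155.9·5.104 = 24.62 Pa.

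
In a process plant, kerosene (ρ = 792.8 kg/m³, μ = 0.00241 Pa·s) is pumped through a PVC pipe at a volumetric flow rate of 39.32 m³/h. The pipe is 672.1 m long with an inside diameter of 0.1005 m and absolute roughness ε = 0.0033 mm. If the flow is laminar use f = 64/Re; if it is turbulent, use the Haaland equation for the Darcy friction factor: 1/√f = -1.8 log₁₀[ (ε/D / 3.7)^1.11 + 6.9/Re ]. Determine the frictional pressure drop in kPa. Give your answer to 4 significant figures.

ΔP ≈ 106.7 kPa

Q = 39.32 m³/h = 39.32/3600 = 0.01092 m³/s.
Cross-sectional area A = πD²/4 = π(0.1005)²/4 = 0.007933 m²; mean velocity V = Q/A = 0.01092/0.007933 = 1.377 m/s.
Reynolds number Re = ρVD/μ = 792.8 · 1.377 · 0.1005 / 0.00241 = 4.552e+04.
Re > 4000 → turbulent. Relative roughness ε/D = 3.3e-06/0.1005 = 3.28e-05. Haaland: 1/√f = -1.8 log₁₀[(3.28e-05/3.7)^1.11 + 6.9/4.552e+04] = -1.8 log₁₀[2.47e-06 + 0.000152] = 6.862, so f = 0.02124.
Darcy-Weisbach: ΔP = f(L/D)(ρV²/2) = 0.02124·(672.1/0.1005)·(792.8·1.377²/2) = 0.02124·6688·751.5 = 1.067e+05 Pa.
ΔP = 1.067e+05 Pa = 106.7 kPa.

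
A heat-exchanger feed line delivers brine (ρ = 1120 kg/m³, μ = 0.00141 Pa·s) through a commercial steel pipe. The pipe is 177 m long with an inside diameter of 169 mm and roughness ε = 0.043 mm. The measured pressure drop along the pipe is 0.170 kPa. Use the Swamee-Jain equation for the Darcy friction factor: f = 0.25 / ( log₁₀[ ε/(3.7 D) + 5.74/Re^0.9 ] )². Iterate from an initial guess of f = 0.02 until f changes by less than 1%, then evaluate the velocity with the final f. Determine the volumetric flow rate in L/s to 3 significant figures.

Rearranging Darcy-Weisbach: V = √(2·ΔP·D/(f·L·ρ)). With ε/D = 4.3e-05/0.169 = 0.000254, iterate starting from f = 0.02:
  f = 0.02 → V = √(2·170·0.169/(0.02·177·1120)) = 0.1204 m/s; Re = ρVD/μ = 1.616e+04; f → 0.02782
  f = 0.02782 → V = 0.1021 m/s; Re = 1.37e+04; f → 0.02897
  f = 0.02897 → V = 0.1 m/s; Re = 1.343e+04; f → 0.02912
Converged (Δf/f < 1%). With the final f = 0.02912: V = √(2·170·0.169/(0.02912·177·1120)) = 0.09977 m/s.
Q = V·A = 0.09977·(π/4·0.169²) = 0.002238 m³/s = 2.24 L/s.

Q ≈ 2.24 L/s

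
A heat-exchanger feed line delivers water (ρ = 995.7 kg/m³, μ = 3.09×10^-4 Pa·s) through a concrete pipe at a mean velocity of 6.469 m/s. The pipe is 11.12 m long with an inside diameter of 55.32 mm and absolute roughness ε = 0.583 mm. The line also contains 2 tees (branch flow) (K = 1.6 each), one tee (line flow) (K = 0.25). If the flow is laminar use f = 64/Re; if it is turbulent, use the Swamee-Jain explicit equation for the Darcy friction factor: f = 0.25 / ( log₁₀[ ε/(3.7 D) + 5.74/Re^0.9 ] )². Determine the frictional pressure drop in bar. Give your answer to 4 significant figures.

Reynolds number Re = ρVD/μ = 995.7 · 6.469 · 0.05532 / 0.000309 = 1.153e+06.
Re > 4000 → turbulent. Relative roughness ε/D = 0.000583/0.05532 = 0.0105. Swamee-Jain: f = 0.25/(log₁₀[0.0105/3.7 + 5.74/1.153e+06^0.9])² = 0.25/(log₁₀[0.00285 + 2.01e-05])² = 0.25/(-2.542)² = 0.03868.
Total minor-loss coefficient ΣK = 2·1.6 + 1·0.25 = 3.45.
ΔP = [f·L/D + ΣK]·(ρV²/2) = [0.03868·11.12/0.05532 + 3.45]·(995.7·6.469²/2) = [7.775 + 3.45]·2.083e+04 = 2.339e+05 Pa.
ΔP = 2.339e+05 Pa = 2.339 bar.

ΔP ≈ 2.339 bar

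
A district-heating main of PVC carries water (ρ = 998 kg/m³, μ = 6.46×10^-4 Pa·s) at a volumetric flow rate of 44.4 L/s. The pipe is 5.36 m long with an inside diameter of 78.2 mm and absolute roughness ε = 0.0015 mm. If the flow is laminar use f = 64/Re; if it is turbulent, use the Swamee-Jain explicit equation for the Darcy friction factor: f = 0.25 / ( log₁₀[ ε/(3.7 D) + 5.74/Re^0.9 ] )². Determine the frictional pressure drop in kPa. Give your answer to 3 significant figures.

ΔP ≈ 34.7 kPa

Q = 44.4 L/s = 44.4/1000 = 0.0444 m³/s.
Cross-sectional area A = πD²/4 = π(0.0782)²/4 = 0.004803 m²; mean velocity V = Q/A = 0.0444/0.004803 = 9.244 m/s.
Reynolds number Re = ρVD/μ = 998 · 9.244 · 0.0782 / 0.000646 = 1.117e+06.
Re > 4000 → turbulent. Relative roughness ε/D = 1.5e-06/0.0782 = 1.92e-05. Swamee-Jain: f = 0.25/(log₁₀[1.92e-05/3.7 + 5.74/1.117e+06^0.9])² = 0.25/(log₁₀[5.18e-06 + 2.07e-05])² = 0.25/(-4.587)² = 0.01188.
Darcy-Weisbach: ΔP = f(L/D)(ρV²/2) = 0.01188·(5.36/0.0782)·(998·9.244²/2) = 0.01188·68.54·4.264e+04 = 3.473e+04 Pa.
ΔP = 3.473e+04 Pa = 34.7 kPa.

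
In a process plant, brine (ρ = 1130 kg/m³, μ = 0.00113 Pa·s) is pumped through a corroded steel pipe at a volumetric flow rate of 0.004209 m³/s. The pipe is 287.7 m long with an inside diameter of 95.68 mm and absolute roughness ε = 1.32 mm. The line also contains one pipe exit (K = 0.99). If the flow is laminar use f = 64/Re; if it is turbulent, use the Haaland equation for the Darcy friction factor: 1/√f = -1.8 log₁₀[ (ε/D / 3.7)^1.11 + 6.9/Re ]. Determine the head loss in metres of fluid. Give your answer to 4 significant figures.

h_f ≈ 2.291 m

Cross-sectional area A = πD²/4 = π(0.09568)²/4 = 0.00719 m²; mean velocity V = Q/A = 0.004209/0.00719 = 0.5854 m/s.
Reynolds number Re = ρVD/μ = 1130 · 0.5854 · 0.09568 / 0.00113 = 5.601e+04.
Re > 4000 → turbulent. Relative roughness ε/D = 0.00132/0.09568 = 0.0138. Haaland: 1/√f = -1.8 log₁₀[(0.0138/3.7)^1.11 + 6.9/5.601e+04] = -1.8 log₁₀[0.00202 + 0.000123] = 4.806, so f = 0.0433.
Total minor-loss coefficient ΣK = 1·0.99 = 0.99.
ΔP = [f·L/D + ΣK]·(ρV²/2) = [0.0433·287.7/0.09568 + 0.99]·(1130·0.5854²/2) = [130.2 + 0.99]·193.6 = 2.54e+04 Pa.
Head loss h_f = ΔP/(ρg) = 2.54e+04/(1130·9.81) = 2.291 m.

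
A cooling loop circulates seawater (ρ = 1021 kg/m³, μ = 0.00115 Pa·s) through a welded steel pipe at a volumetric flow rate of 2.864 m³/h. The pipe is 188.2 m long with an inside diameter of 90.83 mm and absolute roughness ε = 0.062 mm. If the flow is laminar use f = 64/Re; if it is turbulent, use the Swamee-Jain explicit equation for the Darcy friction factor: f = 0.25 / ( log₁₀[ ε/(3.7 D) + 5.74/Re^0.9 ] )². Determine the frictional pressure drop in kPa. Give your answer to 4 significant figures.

ΔP ≈ 0.5138 kPa

Q = 2.864 m³/h = 2.864/3600 = 0.0007956 m³/s.
Cross-sectional area A = πD²/4 = π(0.09083)²/4 = 0.00648 m²; mean velocity V = Q/A = 0.0007956/0.00648 = 0.1228 m/s.
Reynolds number Re = ρVD/μ = 1021 · 0.1228 · 0.09083 / 0.00115 = 9901.
Re > 4000 → turbulent. Relative roughness ε/D = 6.2e-05/0.09083 = 0.000683. Swamee-Jain: f = 0.25/(log₁₀[0.000683/3.7 + 5.74/9901^0.9])² = 0.25/(log₁₀[0.000184 + 0.00145])² = 0.25/(-2.785)² = 0.03222.
Darcy-Weisbach: ΔP = f(L/D)(ρV²/2) = 0.03222·(188.2/0.09083)·(1021·0.1228²/2) = 0.03222·2072·7.696 = 513.8 Pa.
ΔP = 513.8 Pa = 0.5138 kPa.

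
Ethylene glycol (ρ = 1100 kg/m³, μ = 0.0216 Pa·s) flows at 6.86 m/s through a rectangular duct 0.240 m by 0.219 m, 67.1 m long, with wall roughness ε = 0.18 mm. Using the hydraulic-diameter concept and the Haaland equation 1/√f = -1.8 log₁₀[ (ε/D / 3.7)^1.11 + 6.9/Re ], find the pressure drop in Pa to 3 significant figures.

ΔP ≈ 165000 Pa

Hydraulic diameter D_h = 4A/P = 4·(0.24·0.219)/(2·(0.24+0.219)) = 0.2102/0.918 = 0.229 m.
Re = ρVD_h/μ = 1100·6.86·0.229/0.0216 = 8.001e+04.
ε/D_h = 0.00018/0.229 = 0.000786; Haaland gives 1/√f = -1.8 log₁₀[8.38e-05+8.62e-05] = 6.785, so f = 0.02172.
ΔP = f(L/D_h)(ρV²/2) = 0.02172·67.1/0.229·2.588e+04 = 1.647e+05 Pa.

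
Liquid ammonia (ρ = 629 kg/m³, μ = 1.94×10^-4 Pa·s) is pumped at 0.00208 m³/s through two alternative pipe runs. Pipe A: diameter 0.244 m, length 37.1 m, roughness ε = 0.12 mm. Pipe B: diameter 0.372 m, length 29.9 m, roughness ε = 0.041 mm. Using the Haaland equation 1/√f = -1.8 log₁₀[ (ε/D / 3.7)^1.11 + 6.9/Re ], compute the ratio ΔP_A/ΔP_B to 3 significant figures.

Pipe A: V = Q/A = 0.00208/0.04676 = 0.04448 m/s; Re = 3.519e+04; ε/D = 0.000492; Haaland → f = 0.02369; ΔP_A = f(L/D)(ρV²/2) = 2.242 Pa.
Pipe B: V = Q/A = 0.00208/0.1087 = 0.01914 m/s; Re = 2.308e+04; ε/D = 0.00011; Haaland → f = 0.02504; ΔP_B = f(L/D)(ρV²/2) = 0.2318 Pa.
ΔP_A/ΔP_B = 2.242/0.2318 = 9.67.

ΔP_A/ΔP_B ≈ 9.67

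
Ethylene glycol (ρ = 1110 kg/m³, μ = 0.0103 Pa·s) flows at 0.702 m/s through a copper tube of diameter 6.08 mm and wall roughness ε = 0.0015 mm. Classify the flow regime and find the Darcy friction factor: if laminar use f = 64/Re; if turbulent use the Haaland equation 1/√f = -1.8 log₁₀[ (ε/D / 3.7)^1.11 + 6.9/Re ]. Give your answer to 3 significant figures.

f ≈ 0.139

Re = ρVD/μ = 1110·0.702·0.00608/0.0103 = 460.
Re < 2300 → laminar, so f = 64/Re = 0.1391 (roughness is irrelevant in laminar flow).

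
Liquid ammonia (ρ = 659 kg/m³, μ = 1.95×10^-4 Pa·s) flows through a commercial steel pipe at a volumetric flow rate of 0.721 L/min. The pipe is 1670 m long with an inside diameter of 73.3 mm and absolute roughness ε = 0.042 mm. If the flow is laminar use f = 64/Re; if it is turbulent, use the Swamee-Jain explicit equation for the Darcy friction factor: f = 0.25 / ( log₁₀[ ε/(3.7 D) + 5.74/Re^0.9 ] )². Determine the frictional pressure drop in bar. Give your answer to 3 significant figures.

ΔP ≈ 5.52×10^-5 bar

Q = 0.721 L/min = 0.721/60000 = 1.202e-05 m³/s.
Cross-sectional area A = πD²/4 = π(0.0733)²/4 = 0.00422 m²; mean velocity V = Q/A = 1.202e-05/0.00422 = 0.002848 m/s.
Reynolds number Re = ρVD/μ = 659 · 0.002848 · 0.0733 / 0.000195 = 705.4.
Re < 2300 → laminar flow, so f = 64/Re = 64/705.4 = 0.09073 (the turbulent correlation is not needed).
Darcy-Weisbach: ΔP = f(L/D)(ρV²/2) = 0.09073·(1670/0.0733)·(659·0.002848²/2) = 0.09073·2.278e+04·0.002672 = 5.523 Pa.
ΔP = 5.523 Pa = 5.52×10^-5 bar.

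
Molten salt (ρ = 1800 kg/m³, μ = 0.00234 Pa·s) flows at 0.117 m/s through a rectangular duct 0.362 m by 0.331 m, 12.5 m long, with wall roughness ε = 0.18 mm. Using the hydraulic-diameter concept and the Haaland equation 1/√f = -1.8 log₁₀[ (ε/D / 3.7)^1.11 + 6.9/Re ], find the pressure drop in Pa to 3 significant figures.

ΔP ≈ 10.8 Pa

Hydraulic diameter D_h = 4A/P = 4·(0.362·0.331)/(2·(0.362+0.331)) = 0.4793/1.386 = 0.3458 m.
Re = ρVD_h/μ = 1800·0.117·0.3458/0.00234 = 3.112e+04.
ε/D_h = 0.00018/0.3458 = 0.000521; Haaland gives 1/√f = -1.8 log₁₀[5.3e-05+0.000222] = 6.41, so f = 0.02434.
ΔP = f(L/D_h)(ρV²/2) = 0.02434·12.5/0.3458·12.32 = 10.84 Pa.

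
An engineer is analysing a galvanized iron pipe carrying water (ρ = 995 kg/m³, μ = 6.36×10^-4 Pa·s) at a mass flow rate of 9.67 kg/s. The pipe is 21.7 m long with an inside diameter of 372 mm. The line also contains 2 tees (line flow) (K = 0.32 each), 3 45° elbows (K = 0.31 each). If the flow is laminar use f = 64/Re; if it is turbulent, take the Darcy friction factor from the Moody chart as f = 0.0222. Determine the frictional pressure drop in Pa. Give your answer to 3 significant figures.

ΔP ≈ 11.4 Pa

A = πD²/4 = π(0.372)²/4 = 0.1087 m²; mean velocity V = ṁ/(ρA) = 9.67/(995 · 0.1087) = 0.08942 m/s.
Reynolds number Re = ρVD/μ = 995 · 0.08942 · 0.372 / 0.000636 = 5.204e+04.
Re > 4000 → turbulent; use the Moody-chart value f = 0.0222.
Total minor-loss coefficient ΣK = 2·0.32 + 3·0.31 = 1.57.
ΔP = [f·L/D + ΣK]·(ρV²/2) = [0.0222·21.7/0.372 + 1.57]·(995·0.08942²/2) = [1.295 + 1.57]·3.978 = 11.4 Pa.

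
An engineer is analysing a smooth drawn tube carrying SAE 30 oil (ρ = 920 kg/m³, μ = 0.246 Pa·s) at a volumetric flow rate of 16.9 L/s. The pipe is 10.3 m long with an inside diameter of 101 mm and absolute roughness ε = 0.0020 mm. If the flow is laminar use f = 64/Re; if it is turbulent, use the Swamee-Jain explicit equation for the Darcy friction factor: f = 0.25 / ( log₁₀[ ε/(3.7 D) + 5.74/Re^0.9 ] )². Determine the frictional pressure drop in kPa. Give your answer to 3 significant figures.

Q = 16.9 L/s = 16.9/1000 = 0.0169 m³/s.
Cross-sectional area A = πD²/4 = π(0.101)²/4 = 0.008012 m²; mean velocity V = Q/A = 0.0169/0.008012 = 2.109 m/s.
Reynolds number Re = ρVD/μ = 920 · 2.109 · 0.101 / 0.246 = 796.8.
Re < 2300 → laminar flow, so f = 64/Re = 64/796.8 = 0.08033 (the turbulent correlation is not needed).
Darcy-Weisbach: ΔP = f(L/D)(ρV²/2) = 0.08033·(10.3/0.101)·(920·2.109²/2) = 0.08033·102·2047 = 1.677e+04 Pa.
ΔP = 1.677e+04 Pa = 16.8 kPa.

ΔP ≈ 16.8 kPa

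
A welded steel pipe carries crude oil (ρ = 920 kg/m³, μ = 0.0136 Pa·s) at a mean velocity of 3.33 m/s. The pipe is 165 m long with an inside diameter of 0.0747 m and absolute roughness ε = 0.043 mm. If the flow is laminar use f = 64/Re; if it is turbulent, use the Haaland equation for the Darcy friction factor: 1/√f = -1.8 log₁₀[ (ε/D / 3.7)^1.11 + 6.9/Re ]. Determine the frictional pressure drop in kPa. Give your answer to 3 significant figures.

Reynolds number Re = ρVD/μ = 920 · 3.33 · 0.0747 / 0.0136 = 1.683e+04.
Re > 4000 → turbulent. Relative roughness ε/D = 4.3e-05/0.0747 = 0.000576. Haaland: 1/√f = -1.8 log₁₀[(0.000576/3.7)^1.11 + 6.9/1.683e+04] = -1.8 log₁₀[5.93e-05 + 0.00041] = 5.991, so f = 0.02786.
Darcy-Weisbach: ΔP = f(L/D)(ρV²/2) = 0.02786·(165/0.0747)·(920·3.33²/2) = 0.02786·2209·5101 = 3.139e+05 Pa.
ΔP = 3.139e+05 Pa = 314 kPa.

ΔP ≈ 314 kPa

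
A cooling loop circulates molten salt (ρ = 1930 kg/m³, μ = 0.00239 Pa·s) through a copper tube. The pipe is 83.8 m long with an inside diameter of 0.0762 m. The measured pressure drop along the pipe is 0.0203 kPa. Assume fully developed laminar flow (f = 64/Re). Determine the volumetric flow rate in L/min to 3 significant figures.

For laminar flow, f = 64/Re with Re = ρVD/μ, so Darcy-Weisbach reduces to ΔP = 32μLV/D². Solving for V: V = ΔP·D²/(32μL) = 20.3·(0.0762)²/(32·0.00239·83.8) = 0.01839 m/s.
Check: Re = ρVD/μ = 1930·0.01839·0.0762/0.00239 = 1132 < 2300, so the laminar assumption holds.
Q = V·A = 0.01839·(π/4·0.0762²) = 8.387e-05 m³/s = 5.03 L/min.

Q ≈ 5.03 L/min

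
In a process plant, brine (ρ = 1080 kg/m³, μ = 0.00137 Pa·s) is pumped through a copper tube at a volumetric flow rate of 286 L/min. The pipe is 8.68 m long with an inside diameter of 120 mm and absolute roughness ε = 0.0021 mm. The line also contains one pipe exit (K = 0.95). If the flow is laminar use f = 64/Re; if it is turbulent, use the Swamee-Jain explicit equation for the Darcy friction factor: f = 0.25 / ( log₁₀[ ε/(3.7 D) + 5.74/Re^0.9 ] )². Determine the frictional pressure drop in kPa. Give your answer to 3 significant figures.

ΔP ≈ 0.243 kPa

Q = 286 L/min = 286/60000 = 0.004767 m³/s.
Cross-sectional area A = πD²/4 = π(0.12)²/4 = 0.01131 m²; mean velocity V = Q/A = 0.004767/0.01131 = 0.4215 m/s.
Reynolds number Re = ρVD/μ = 1080 · 0.4215 · 0.12 / 0.00137 = 3.987e+04.
Re > 4000 → turbulent. Relative roughness ε/D = 2.1e-06/0.12 = 1.75e-05. Swamee-Jain: f = 0.25/(log₁₀[1.75e-05/3.7 + 5.74/3.987e+04^0.9])² = 0.25/(log₁₀[4.73e-06 + 0.000415])² = 0.25/(-3.377)² = 0.02193.
Total minor-loss coefficient ΣK = 1·0.95 = 0.95.
ΔP = [f·L/D + ΣK]·(ρV²/2) = [0.02193·8.68/0.12 + 0.95]·(1080·0.4215²/2) = [1.586 + 0.95]·95.92 = 243.3 Pa.
ΔP = 243.3 Pa = 0.243 kPa.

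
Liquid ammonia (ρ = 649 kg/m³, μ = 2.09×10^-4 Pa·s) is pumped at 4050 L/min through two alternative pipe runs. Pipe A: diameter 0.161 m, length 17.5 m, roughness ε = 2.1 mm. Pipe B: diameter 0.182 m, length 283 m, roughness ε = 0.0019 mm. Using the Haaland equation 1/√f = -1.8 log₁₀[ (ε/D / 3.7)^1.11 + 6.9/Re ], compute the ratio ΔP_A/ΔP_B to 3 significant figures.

ΔP_A/ΔP_B ≈ 0.428

Pipe A: V = Q/A = 0.0675/0.02036 = 3.316 m/s; Re = 1.658e+06; ε/D = 0.013; Haaland → f = 0.04167; ΔP_A = f(L/D)(ρV²/2) = 1.616e+04 Pa.
Pipe B: V = Q/A = 0.0675/0.02602 = 2.595 m/s; Re = 1.466e+06; ε/D = 1.04e-05; Haaland → f = 0.01112; ΔP_B = f(L/D)(ρV²/2) = 3.778e+04 Pa.
ΔP_A/ΔP_B = 1.616e+04/3.778e+04 = 0.428.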